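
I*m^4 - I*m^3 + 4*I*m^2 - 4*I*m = m*(m - 2*I)*(m + 2*I)*(I*m - I)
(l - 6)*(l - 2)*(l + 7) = l^3 - l^2 - 44*l + 84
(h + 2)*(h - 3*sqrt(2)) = h^2 - 3*sqrt(2)*h + 2*h - 6*sqrt(2)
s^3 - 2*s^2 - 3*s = s*(s - 3)*(s + 1)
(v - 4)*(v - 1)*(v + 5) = v^3 - 21*v + 20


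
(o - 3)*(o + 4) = o^2 + o - 12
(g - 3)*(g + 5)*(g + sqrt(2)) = g^3 + sqrt(2)*g^2 + 2*g^2 - 15*g + 2*sqrt(2)*g - 15*sqrt(2)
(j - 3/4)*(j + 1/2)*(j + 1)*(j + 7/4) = j^4 + 5*j^3/2 + 11*j^2/16 - 47*j/32 - 21/32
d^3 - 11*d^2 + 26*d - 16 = (d - 8)*(d - 2)*(d - 1)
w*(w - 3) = w^2 - 3*w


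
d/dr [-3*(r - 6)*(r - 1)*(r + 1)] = -9*r^2 + 36*r + 3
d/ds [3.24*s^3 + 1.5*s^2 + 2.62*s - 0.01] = 9.72*s^2 + 3.0*s + 2.62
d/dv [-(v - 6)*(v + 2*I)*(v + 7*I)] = -3*v^2 + v*(12 - 18*I) + 14 + 54*I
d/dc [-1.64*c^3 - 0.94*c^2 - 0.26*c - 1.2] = -4.92*c^2 - 1.88*c - 0.26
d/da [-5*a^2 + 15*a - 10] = 15 - 10*a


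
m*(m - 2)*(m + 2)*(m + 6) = m^4 + 6*m^3 - 4*m^2 - 24*m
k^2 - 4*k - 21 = (k - 7)*(k + 3)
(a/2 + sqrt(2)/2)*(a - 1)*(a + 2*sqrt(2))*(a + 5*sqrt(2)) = a^4/2 - a^3/2 + 4*sqrt(2)*a^3 - 4*sqrt(2)*a^2 + 17*a^2 - 17*a + 10*sqrt(2)*a - 10*sqrt(2)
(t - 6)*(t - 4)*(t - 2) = t^3 - 12*t^2 + 44*t - 48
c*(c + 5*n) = c^2 + 5*c*n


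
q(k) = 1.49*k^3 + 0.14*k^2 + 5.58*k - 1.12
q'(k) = 4.47*k^2 + 0.28*k + 5.58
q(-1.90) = -21.44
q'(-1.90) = 21.18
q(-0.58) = -4.60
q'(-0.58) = 6.92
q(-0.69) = -5.39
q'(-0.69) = 7.51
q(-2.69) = -44.12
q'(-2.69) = 37.17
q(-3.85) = -105.56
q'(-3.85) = 70.76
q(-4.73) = -182.06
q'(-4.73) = 104.26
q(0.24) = 0.25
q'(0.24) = 5.90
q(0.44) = 1.49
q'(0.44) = 6.57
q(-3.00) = -56.83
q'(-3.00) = 44.97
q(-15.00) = -5082.07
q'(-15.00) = 1007.13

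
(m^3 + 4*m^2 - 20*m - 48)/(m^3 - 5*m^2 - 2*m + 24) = (m + 6)/(m - 3)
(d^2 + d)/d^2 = (d + 1)/d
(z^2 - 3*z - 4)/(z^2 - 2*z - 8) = (z + 1)/(z + 2)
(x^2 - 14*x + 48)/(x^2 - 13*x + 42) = (x - 8)/(x - 7)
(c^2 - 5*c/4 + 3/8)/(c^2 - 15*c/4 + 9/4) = (c - 1/2)/(c - 3)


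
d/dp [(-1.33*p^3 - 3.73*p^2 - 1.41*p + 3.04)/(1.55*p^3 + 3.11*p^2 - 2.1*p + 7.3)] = (1.6452*p^4 + 9.957*p^3 - 31.0449*p^2 - 73.3668*p - 3.909)/(2.4025*p^6 + 9.641*p^5 + 3.1621*p^4 + 9.568*p^3 + 49.816*p^2 - 30.66*p + 53.29)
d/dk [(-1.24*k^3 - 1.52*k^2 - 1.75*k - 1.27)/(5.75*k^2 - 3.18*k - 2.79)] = (-7.13*k^4 + 7.8864*k^3 + 25.2749*k^2 + 23.0866*k + 0.8439)/(33.0625*k^4 - 36.57*k^3 - 21.9726*k^2 + 17.7444*k + 7.7841)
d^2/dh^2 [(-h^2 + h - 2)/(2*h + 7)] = -142/(8*h^3 + 84*h^2 + 294*h + 343)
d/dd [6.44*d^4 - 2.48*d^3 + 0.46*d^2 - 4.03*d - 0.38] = 25.76*d^3 - 7.44*d^2 + 0.92*d - 4.03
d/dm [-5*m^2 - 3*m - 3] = -10*m - 3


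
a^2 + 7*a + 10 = (a + 2)*(a + 5)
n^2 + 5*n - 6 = (n - 1)*(n + 6)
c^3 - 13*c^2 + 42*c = c*(c - 7)*(c - 6)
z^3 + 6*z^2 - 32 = (z - 2)*(z + 4)^2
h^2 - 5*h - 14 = (h - 7)*(h + 2)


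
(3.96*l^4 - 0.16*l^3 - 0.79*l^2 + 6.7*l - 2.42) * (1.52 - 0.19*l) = -0.7524*l^5 + 6.0496*l^4 - 0.0931*l^3 - 2.4738*l^2 + 10.6438*l - 3.6784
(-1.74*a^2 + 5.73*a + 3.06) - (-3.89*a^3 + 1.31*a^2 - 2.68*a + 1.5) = 3.89*a^3 - 3.05*a^2 + 8.41*a + 1.56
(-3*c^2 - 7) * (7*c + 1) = -21*c^3 - 3*c^2 - 49*c - 7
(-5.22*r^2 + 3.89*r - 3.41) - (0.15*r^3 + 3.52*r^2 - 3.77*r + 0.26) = -0.15*r^3 - 8.74*r^2 + 7.66*r - 3.67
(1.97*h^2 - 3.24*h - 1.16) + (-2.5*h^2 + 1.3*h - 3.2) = -0.53*h^2 - 1.94*h - 4.36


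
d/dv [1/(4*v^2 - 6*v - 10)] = (3 - 4*v)/(2*(-2*v^2 + 3*v + 5)^2)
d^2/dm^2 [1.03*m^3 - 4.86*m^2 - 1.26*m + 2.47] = 6.18*m - 9.72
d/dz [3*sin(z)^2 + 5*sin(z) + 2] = (6*sin(z) + 5)*cos(z)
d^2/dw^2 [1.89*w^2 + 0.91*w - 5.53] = 3.78000000000000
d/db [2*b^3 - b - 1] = 6*b^2 - 1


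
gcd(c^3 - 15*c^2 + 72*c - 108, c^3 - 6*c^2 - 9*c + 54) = c^2 - 9*c + 18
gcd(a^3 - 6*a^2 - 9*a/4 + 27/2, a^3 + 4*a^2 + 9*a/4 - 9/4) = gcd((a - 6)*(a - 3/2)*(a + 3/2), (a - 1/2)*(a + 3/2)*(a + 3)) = a + 3/2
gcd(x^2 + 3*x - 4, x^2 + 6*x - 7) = x - 1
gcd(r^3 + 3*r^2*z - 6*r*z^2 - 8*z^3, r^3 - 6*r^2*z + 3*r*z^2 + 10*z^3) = -r^2 + r*z + 2*z^2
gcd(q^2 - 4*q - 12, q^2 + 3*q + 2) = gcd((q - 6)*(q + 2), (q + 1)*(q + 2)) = q + 2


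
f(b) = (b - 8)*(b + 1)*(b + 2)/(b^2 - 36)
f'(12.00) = 1.19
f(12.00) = 6.74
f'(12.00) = 1.19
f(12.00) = 6.74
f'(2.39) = 1.38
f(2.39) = 2.76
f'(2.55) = 1.46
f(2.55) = 2.98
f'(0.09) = 0.64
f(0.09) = 0.50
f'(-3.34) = -2.19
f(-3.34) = 1.43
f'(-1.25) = 0.14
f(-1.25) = -0.05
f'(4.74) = 6.68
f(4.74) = 9.32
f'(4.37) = 4.30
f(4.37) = 7.35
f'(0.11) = 0.64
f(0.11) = 0.51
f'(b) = -2*b*(b - 8)*(b + 1)*(b + 2)/(b^2 - 36)^2 + (b - 8)*(b + 1)/(b^2 - 36) + (b - 8)*(b + 2)/(b^2 - 36) + (b + 1)*(b + 2)/(b^2 - 36)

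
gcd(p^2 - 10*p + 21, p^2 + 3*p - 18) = p - 3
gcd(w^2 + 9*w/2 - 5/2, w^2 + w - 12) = 1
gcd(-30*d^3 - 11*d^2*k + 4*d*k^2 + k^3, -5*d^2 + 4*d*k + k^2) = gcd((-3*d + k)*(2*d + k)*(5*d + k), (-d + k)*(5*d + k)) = 5*d + k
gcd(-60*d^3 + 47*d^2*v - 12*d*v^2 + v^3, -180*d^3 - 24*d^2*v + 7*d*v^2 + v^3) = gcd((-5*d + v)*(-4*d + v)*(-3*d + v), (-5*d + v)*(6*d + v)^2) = -5*d + v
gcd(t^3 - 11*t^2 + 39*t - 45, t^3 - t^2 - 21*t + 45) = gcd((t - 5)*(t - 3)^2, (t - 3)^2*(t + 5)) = t^2 - 6*t + 9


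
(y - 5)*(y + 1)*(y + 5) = y^3 + y^2 - 25*y - 25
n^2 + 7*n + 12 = (n + 3)*(n + 4)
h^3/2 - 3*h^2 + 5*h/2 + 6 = (h/2 + 1/2)*(h - 4)*(h - 3)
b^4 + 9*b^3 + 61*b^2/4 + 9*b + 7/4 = (b + 1/2)^2*(b + 1)*(b + 7)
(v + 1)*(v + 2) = v^2 + 3*v + 2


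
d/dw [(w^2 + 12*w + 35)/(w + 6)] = (w^2 + 12*w + 37)/(w^2 + 12*w + 36)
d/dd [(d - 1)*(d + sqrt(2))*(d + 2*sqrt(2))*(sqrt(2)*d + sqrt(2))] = 4*sqrt(2)*d^3 + 18*d^2 + 6*sqrt(2)*d - 6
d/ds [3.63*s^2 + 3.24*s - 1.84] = 7.26*s + 3.24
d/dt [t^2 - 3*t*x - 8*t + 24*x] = 2*t - 3*x - 8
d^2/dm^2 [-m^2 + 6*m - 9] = -2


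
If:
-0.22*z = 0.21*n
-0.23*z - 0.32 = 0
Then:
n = 1.46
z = -1.39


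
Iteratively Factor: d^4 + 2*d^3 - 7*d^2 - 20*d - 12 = (d + 1)*(d^3 + d^2 - 8*d - 12) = (d - 3)*(d + 1)*(d^2 + 4*d + 4) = (d - 3)*(d + 1)*(d + 2)*(d + 2)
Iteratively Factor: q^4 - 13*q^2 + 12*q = (q - 3)*(q^3 + 3*q^2 - 4*q) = q*(q - 3)*(q^2 + 3*q - 4) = q*(q - 3)*(q - 1)*(q + 4)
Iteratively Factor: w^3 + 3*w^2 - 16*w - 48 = (w - 4)*(w^2 + 7*w + 12) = (w - 4)*(w + 3)*(w + 4)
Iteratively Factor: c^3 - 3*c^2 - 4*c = (c + 1)*(c^2 - 4*c) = (c - 4)*(c + 1)*(c)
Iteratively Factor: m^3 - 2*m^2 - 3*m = (m + 1)*(m^2 - 3*m) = (m - 3)*(m + 1)*(m)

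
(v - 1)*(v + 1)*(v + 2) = v^3 + 2*v^2 - v - 2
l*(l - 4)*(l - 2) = l^3 - 6*l^2 + 8*l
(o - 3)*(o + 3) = o^2 - 9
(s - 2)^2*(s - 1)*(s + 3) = s^4 - 2*s^3 - 7*s^2 + 20*s - 12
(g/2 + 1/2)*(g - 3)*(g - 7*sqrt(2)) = g^3/2 - 7*sqrt(2)*g^2/2 - g^2 - 3*g/2 + 7*sqrt(2)*g + 21*sqrt(2)/2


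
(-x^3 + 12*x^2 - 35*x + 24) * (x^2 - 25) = -x^5 + 12*x^4 - 10*x^3 - 276*x^2 + 875*x - 600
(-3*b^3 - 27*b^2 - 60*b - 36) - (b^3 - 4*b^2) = -4*b^3 - 23*b^2 - 60*b - 36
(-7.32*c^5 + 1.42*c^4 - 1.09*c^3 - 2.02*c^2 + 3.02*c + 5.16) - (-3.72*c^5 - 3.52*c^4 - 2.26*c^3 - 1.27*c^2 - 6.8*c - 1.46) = -3.6*c^5 + 4.94*c^4 + 1.17*c^3 - 0.75*c^2 + 9.82*c + 6.62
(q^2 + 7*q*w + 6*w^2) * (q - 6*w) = q^3 + q^2*w - 36*q*w^2 - 36*w^3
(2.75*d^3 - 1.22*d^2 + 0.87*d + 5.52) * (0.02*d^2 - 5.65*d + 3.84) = 0.055*d^5 - 15.5619*d^4 + 17.4704*d^3 - 9.4899*d^2 - 27.8472*d + 21.1968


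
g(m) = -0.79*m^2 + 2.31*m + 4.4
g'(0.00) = 2.31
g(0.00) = 4.40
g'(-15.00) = 26.01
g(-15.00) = -208.00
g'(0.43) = 1.63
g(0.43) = 5.25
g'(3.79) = -3.68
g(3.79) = 1.81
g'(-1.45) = 4.60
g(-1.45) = -0.61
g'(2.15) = -1.09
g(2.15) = 5.71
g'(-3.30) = 7.52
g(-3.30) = -11.83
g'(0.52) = 1.49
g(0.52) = 5.39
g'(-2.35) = 6.02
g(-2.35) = -5.39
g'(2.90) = -2.27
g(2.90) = 4.46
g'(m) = 2.31 - 1.58*m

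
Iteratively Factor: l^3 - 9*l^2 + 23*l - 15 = (l - 1)*(l^2 - 8*l + 15) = (l - 5)*(l - 1)*(l - 3)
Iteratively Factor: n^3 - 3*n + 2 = (n - 1)*(n^2 + n - 2) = (n - 1)^2*(n + 2)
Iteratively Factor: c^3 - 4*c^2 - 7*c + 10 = (c - 5)*(c^2 + c - 2) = (c - 5)*(c + 2)*(c - 1)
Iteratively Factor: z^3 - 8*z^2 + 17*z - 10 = (z - 5)*(z^2 - 3*z + 2) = (z - 5)*(z - 1)*(z - 2)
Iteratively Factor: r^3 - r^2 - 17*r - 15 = (r + 3)*(r^2 - 4*r - 5) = (r - 5)*(r + 3)*(r + 1)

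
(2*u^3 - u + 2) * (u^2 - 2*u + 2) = 2*u^5 - 4*u^4 + 3*u^3 + 4*u^2 - 6*u + 4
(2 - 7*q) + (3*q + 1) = 3 - 4*q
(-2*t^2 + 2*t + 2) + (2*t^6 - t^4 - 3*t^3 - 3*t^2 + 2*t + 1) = 2*t^6 - t^4 - 3*t^3 - 5*t^2 + 4*t + 3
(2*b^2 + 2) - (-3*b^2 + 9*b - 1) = 5*b^2 - 9*b + 3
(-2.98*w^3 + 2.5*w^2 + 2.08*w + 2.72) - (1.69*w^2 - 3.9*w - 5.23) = -2.98*w^3 + 0.81*w^2 + 5.98*w + 7.95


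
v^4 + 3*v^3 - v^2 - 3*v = v*(v - 1)*(v + 1)*(v + 3)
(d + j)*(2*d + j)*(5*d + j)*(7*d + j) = 70*d^4 + 129*d^3*j + 73*d^2*j^2 + 15*d*j^3 + j^4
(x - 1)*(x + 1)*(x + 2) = x^3 + 2*x^2 - x - 2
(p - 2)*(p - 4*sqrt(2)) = p^2 - 4*sqrt(2)*p - 2*p + 8*sqrt(2)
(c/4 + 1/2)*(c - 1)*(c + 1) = c^3/4 + c^2/2 - c/4 - 1/2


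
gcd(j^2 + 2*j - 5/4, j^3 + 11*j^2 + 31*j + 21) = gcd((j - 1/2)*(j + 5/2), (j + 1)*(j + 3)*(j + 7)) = 1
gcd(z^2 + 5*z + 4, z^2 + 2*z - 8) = z + 4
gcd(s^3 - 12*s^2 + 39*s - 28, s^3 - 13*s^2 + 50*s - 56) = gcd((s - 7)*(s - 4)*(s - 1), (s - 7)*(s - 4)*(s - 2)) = s^2 - 11*s + 28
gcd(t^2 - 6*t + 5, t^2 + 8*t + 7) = 1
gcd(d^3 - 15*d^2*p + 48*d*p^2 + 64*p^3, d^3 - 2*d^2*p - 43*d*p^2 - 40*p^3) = -d^2 + 7*d*p + 8*p^2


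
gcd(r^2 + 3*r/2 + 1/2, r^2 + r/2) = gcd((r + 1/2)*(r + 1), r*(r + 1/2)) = r + 1/2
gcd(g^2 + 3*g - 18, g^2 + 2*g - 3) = 1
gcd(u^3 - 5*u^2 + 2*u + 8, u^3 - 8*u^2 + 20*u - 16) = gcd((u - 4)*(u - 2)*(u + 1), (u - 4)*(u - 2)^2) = u^2 - 6*u + 8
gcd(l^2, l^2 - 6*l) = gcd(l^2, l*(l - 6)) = l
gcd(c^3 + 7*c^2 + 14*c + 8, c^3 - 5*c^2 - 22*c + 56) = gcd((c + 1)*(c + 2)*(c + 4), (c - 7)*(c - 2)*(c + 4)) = c + 4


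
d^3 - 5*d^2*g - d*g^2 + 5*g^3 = (d - 5*g)*(d - g)*(d + g)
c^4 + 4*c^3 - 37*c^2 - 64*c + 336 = (c - 4)*(c - 3)*(c + 4)*(c + 7)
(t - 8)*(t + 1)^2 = t^3 - 6*t^2 - 15*t - 8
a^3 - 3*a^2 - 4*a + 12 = (a - 3)*(a - 2)*(a + 2)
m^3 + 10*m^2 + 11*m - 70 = (m - 2)*(m + 5)*(m + 7)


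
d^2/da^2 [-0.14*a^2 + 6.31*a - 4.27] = -0.280000000000000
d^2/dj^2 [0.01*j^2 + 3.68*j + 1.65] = 0.0200000000000000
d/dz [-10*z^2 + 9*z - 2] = 9 - 20*z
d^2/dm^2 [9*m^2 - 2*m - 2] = 18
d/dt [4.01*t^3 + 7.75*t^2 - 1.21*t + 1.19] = 12.03*t^2 + 15.5*t - 1.21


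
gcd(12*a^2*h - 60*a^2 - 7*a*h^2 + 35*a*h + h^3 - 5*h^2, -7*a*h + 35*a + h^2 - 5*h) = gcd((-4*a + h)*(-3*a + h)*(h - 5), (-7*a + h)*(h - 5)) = h - 5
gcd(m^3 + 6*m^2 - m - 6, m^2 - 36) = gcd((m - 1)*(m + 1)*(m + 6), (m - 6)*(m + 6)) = m + 6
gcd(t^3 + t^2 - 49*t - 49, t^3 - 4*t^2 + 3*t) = 1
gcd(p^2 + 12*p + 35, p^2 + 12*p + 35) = p^2 + 12*p + 35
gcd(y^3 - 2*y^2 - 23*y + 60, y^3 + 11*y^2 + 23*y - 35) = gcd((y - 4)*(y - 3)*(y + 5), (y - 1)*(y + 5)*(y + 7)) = y + 5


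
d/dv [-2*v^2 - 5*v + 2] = -4*v - 5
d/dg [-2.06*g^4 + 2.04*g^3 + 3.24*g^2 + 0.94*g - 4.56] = -8.24*g^3 + 6.12*g^2 + 6.48*g + 0.94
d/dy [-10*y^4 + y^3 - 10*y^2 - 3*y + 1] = -40*y^3 + 3*y^2 - 20*y - 3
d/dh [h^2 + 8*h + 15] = 2*h + 8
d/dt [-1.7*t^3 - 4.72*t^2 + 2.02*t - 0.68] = -5.1*t^2 - 9.44*t + 2.02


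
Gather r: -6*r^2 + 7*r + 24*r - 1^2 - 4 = -6*r^2 + 31*r - 5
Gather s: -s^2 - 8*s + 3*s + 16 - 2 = -s^2 - 5*s + 14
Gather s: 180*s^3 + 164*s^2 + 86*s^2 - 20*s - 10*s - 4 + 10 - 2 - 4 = 180*s^3 + 250*s^2 - 30*s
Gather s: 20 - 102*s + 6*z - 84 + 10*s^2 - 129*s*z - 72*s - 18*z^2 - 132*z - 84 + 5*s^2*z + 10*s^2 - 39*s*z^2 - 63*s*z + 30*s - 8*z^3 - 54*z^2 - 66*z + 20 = s^2*(5*z + 20) + s*(-39*z^2 - 192*z - 144) - 8*z^3 - 72*z^2 - 192*z - 128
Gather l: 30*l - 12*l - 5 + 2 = 18*l - 3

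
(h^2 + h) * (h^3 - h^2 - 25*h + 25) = h^5 - 26*h^3 + 25*h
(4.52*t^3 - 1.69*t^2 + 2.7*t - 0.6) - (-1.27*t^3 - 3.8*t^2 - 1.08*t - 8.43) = 5.79*t^3 + 2.11*t^2 + 3.78*t + 7.83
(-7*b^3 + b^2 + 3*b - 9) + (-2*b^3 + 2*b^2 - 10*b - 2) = -9*b^3 + 3*b^2 - 7*b - 11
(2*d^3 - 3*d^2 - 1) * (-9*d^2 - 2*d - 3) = -18*d^5 + 23*d^4 + 18*d^2 + 2*d + 3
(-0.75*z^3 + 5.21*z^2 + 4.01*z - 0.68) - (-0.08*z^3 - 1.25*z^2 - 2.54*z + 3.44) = -0.67*z^3 + 6.46*z^2 + 6.55*z - 4.12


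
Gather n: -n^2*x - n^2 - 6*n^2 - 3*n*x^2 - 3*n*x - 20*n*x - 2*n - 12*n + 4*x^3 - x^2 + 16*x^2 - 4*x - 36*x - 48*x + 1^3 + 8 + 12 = n^2*(-x - 7) + n*(-3*x^2 - 23*x - 14) + 4*x^3 + 15*x^2 - 88*x + 21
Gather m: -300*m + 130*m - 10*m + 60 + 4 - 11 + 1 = 54 - 180*m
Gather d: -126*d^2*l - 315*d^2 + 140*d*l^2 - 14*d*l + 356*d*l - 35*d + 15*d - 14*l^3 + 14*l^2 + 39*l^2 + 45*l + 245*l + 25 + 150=d^2*(-126*l - 315) + d*(140*l^2 + 342*l - 20) - 14*l^3 + 53*l^2 + 290*l + 175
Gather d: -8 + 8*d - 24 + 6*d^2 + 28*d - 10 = 6*d^2 + 36*d - 42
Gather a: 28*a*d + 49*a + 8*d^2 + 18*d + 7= a*(28*d + 49) + 8*d^2 + 18*d + 7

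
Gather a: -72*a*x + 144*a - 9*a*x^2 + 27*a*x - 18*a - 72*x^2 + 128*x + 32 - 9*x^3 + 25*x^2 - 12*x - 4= a*(-9*x^2 - 45*x + 126) - 9*x^3 - 47*x^2 + 116*x + 28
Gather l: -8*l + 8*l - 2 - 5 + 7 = 0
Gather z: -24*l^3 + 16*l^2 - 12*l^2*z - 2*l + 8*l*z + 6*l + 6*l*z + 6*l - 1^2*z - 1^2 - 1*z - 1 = -24*l^3 + 16*l^2 + 10*l + z*(-12*l^2 + 14*l - 2) - 2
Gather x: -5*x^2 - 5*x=-5*x^2 - 5*x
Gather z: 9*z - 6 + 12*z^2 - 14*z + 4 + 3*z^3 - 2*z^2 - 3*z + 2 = 3*z^3 + 10*z^2 - 8*z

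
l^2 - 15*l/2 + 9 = (l - 6)*(l - 3/2)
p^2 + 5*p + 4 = (p + 1)*(p + 4)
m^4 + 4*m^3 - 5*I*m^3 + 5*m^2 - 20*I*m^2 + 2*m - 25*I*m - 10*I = (m + 2)*(m - 5*I)*(-I*m - I)*(I*m + I)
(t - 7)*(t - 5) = t^2 - 12*t + 35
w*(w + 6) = w^2 + 6*w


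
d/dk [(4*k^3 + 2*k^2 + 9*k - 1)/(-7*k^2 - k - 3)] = (-28*k^4 - 8*k^3 + 25*k^2 - 26*k - 28)/(49*k^4 + 14*k^3 + 43*k^2 + 6*k + 9)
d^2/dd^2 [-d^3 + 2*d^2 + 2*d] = 4 - 6*d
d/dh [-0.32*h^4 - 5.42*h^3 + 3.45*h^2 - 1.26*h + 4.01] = -1.28*h^3 - 16.26*h^2 + 6.9*h - 1.26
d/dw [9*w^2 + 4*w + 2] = 18*w + 4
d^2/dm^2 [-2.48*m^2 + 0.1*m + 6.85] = -4.96000000000000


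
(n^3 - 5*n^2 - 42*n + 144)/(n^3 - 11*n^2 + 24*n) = (n + 6)/n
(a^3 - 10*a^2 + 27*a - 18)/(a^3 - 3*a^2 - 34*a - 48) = (-a^3 + 10*a^2 - 27*a + 18)/(-a^3 + 3*a^2 + 34*a + 48)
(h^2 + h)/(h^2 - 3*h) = (h + 1)/(h - 3)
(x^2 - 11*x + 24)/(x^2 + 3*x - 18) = (x - 8)/(x + 6)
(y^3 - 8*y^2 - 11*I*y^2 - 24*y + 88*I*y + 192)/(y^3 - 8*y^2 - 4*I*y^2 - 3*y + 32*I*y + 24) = (y - 8*I)/(y - I)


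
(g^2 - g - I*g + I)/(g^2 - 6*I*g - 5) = (g - 1)/(g - 5*I)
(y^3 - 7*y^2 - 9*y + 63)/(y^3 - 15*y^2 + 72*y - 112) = (y^2 - 9)/(y^2 - 8*y + 16)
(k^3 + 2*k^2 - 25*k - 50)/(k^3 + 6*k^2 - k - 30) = (k^2 - 3*k - 10)/(k^2 + k - 6)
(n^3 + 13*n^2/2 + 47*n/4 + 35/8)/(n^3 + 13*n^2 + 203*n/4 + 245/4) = (n + 1/2)/(n + 7)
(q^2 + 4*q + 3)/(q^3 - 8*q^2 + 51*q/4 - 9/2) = 4*(q^2 + 4*q + 3)/(4*q^3 - 32*q^2 + 51*q - 18)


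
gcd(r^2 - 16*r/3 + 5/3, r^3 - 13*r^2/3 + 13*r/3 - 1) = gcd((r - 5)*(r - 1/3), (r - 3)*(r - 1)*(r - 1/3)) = r - 1/3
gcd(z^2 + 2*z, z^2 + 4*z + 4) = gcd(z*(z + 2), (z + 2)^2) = z + 2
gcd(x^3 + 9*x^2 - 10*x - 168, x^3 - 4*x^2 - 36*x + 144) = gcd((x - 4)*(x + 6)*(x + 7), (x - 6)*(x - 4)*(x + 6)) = x^2 + 2*x - 24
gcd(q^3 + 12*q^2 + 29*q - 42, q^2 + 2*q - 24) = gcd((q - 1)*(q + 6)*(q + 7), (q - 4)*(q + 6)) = q + 6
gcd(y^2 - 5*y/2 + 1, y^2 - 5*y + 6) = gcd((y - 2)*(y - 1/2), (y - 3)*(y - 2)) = y - 2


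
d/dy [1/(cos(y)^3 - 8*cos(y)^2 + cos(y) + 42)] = (3*cos(y)^2 - 16*cos(y) + 1)*sin(y)/(cos(y)^3 - 8*cos(y)^2 + cos(y) + 42)^2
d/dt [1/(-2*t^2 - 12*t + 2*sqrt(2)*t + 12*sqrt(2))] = (t - sqrt(2)/2 + 3)/(t^2 - sqrt(2)*t + 6*t - 6*sqrt(2))^2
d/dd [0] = 0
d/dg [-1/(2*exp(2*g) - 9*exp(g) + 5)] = (4*exp(g) - 9)*exp(g)/(2*exp(2*g) - 9*exp(g) + 5)^2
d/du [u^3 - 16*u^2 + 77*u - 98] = 3*u^2 - 32*u + 77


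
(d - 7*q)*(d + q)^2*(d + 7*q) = d^4 + 2*d^3*q - 48*d^2*q^2 - 98*d*q^3 - 49*q^4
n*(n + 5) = n^2 + 5*n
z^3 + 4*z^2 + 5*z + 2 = (z + 1)^2*(z + 2)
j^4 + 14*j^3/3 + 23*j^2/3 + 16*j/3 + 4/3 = (j + 2/3)*(j + 1)^2*(j + 2)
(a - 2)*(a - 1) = a^2 - 3*a + 2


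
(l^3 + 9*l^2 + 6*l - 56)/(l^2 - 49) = (l^2 + 2*l - 8)/(l - 7)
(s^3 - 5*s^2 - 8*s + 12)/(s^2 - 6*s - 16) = (s^2 - 7*s + 6)/(s - 8)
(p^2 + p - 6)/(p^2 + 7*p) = (p^2 + p - 6)/(p*(p + 7))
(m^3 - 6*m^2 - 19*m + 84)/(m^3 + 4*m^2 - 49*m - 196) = (m - 3)/(m + 7)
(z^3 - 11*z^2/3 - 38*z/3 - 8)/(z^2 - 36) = (3*z^2 + 7*z + 4)/(3*(z + 6))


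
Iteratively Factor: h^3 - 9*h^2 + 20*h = (h)*(h^2 - 9*h + 20) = h*(h - 5)*(h - 4)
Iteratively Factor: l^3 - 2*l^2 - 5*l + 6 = (l - 3)*(l^2 + l - 2) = (l - 3)*(l - 1)*(l + 2)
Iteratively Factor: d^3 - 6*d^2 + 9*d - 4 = (d - 4)*(d^2 - 2*d + 1) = (d - 4)*(d - 1)*(d - 1)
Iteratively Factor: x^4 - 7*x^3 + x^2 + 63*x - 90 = (x - 3)*(x^3 - 4*x^2 - 11*x + 30) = (x - 3)*(x - 2)*(x^2 - 2*x - 15) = (x - 5)*(x - 3)*(x - 2)*(x + 3)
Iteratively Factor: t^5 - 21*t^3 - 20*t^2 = (t + 1)*(t^4 - t^3 - 20*t^2) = (t + 1)*(t + 4)*(t^3 - 5*t^2) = (t - 5)*(t + 1)*(t + 4)*(t^2) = t*(t - 5)*(t + 1)*(t + 4)*(t)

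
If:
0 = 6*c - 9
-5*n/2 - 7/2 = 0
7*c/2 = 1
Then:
No Solution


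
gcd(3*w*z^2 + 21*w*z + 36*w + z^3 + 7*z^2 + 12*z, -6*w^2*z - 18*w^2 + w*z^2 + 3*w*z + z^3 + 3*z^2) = 3*w*z + 9*w + z^2 + 3*z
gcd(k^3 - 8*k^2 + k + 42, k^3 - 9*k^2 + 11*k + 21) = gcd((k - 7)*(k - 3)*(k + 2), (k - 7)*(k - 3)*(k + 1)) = k^2 - 10*k + 21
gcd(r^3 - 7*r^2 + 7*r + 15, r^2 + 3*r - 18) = r - 3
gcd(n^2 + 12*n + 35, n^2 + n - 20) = n + 5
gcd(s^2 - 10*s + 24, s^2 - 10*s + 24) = s^2 - 10*s + 24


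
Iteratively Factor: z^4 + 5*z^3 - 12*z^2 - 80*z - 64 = (z + 4)*(z^3 + z^2 - 16*z - 16) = (z + 4)^2*(z^2 - 3*z - 4) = (z + 1)*(z + 4)^2*(z - 4)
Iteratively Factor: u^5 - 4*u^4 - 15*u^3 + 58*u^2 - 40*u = (u)*(u^4 - 4*u^3 - 15*u^2 + 58*u - 40) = u*(u - 2)*(u^3 - 2*u^2 - 19*u + 20) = u*(u - 2)*(u - 1)*(u^2 - u - 20) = u*(u - 2)*(u - 1)*(u + 4)*(u - 5)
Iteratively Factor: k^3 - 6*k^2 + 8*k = (k - 2)*(k^2 - 4*k) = k*(k - 2)*(k - 4)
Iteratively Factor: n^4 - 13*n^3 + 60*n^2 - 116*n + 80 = (n - 4)*(n^3 - 9*n^2 + 24*n - 20) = (n - 4)*(n - 2)*(n^2 - 7*n + 10) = (n - 4)*(n - 2)^2*(n - 5)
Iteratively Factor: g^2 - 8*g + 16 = (g - 4)*(g - 4)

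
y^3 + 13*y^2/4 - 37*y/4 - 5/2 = (y - 2)*(y + 1/4)*(y + 5)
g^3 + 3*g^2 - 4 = (g - 1)*(g + 2)^2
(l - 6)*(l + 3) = l^2 - 3*l - 18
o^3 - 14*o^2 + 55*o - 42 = (o - 7)*(o - 6)*(o - 1)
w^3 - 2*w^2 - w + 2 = (w - 2)*(w - 1)*(w + 1)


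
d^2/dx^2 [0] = 0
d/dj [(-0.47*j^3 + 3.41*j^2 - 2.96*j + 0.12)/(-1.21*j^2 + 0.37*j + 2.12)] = (0.5687*j^4 - 0.347799999999999*j^3 - 5.3091*j^2 + 14.7488*j - 6.3196)/(1.4641*j^4 - 0.8954*j^3 - 4.9935*j^2 + 1.5688*j + 4.4944)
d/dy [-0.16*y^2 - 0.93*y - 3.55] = -0.32*y - 0.93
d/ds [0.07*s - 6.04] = 0.0700000000000000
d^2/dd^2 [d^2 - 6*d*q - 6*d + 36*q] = 2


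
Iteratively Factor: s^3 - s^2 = (s - 1)*(s^2) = s*(s - 1)*(s)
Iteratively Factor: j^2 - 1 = (j - 1)*(j + 1)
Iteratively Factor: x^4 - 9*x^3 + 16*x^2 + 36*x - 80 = (x + 2)*(x^3 - 11*x^2 + 38*x - 40) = (x - 2)*(x + 2)*(x^2 - 9*x + 20) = (x - 4)*(x - 2)*(x + 2)*(x - 5)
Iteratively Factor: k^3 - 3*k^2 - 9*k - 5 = (k + 1)*(k^2 - 4*k - 5) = (k - 5)*(k + 1)*(k + 1)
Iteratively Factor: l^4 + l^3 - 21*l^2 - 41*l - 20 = (l + 4)*(l^3 - 3*l^2 - 9*l - 5) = (l - 5)*(l + 4)*(l^2 + 2*l + 1) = (l - 5)*(l + 1)*(l + 4)*(l + 1)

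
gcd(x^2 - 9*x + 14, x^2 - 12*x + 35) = x - 7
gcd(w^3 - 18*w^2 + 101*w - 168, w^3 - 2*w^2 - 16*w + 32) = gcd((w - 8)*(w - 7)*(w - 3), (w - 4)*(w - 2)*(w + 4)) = 1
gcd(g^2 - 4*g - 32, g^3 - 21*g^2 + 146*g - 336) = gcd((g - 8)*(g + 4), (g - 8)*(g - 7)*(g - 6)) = g - 8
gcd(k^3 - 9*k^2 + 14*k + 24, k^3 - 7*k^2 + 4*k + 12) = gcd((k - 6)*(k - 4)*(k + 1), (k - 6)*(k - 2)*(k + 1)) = k^2 - 5*k - 6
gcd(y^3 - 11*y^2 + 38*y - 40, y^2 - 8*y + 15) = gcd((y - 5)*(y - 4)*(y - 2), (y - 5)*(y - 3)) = y - 5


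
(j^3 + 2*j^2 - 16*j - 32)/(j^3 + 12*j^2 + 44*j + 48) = (j - 4)/(j + 6)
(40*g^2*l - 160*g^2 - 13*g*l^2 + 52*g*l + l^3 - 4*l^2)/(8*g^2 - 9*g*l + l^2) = (5*g*l - 20*g - l^2 + 4*l)/(g - l)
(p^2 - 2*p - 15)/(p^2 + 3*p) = (p - 5)/p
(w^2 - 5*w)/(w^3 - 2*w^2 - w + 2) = w*(w - 5)/(w^3 - 2*w^2 - w + 2)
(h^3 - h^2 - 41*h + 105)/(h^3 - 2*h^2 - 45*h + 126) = (h - 5)/(h - 6)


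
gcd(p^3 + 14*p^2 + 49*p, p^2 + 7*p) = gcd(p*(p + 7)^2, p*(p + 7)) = p^2 + 7*p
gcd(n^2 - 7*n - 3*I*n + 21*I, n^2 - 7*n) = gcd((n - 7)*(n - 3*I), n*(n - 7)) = n - 7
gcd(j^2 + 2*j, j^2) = j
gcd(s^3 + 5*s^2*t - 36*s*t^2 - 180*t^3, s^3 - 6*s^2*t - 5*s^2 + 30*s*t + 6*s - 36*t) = s - 6*t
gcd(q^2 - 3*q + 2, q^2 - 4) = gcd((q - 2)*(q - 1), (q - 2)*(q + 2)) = q - 2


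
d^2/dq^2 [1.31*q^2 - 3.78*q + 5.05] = 2.62000000000000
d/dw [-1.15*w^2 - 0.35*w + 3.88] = -2.3*w - 0.35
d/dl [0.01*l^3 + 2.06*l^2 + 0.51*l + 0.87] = 0.03*l^2 + 4.12*l + 0.51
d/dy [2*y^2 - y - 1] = 4*y - 1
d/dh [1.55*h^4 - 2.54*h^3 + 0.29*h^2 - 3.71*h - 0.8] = 6.2*h^3 - 7.62*h^2 + 0.58*h - 3.71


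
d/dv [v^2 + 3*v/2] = 2*v + 3/2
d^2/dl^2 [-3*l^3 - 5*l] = -18*l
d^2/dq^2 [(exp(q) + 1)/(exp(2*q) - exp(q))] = (exp(3*q) + 5*exp(2*q) - 3*exp(q) + 1)*exp(-q)/(exp(3*q) - 3*exp(2*q) + 3*exp(q) - 1)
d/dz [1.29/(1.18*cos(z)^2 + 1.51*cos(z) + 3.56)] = (3.0444*cos(z) + 1.9479)*sin(z)/(1.18*cos(z)^2 + 1.51*cos(z) + 3.56)^2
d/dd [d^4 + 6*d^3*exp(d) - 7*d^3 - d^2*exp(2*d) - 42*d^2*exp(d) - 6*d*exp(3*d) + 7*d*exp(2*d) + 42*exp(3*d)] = 6*d^3*exp(d) + 4*d^3 - 2*d^2*exp(2*d) - 24*d^2*exp(d) - 21*d^2 - 18*d*exp(3*d) + 12*d*exp(2*d) - 84*d*exp(d) + 120*exp(3*d) + 7*exp(2*d)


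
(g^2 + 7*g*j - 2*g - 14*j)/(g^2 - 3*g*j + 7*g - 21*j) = (g^2 + 7*g*j - 2*g - 14*j)/(g^2 - 3*g*j + 7*g - 21*j)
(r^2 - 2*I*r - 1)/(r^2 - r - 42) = (-r^2 + 2*I*r + 1)/(-r^2 + r + 42)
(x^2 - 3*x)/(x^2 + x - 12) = x/(x + 4)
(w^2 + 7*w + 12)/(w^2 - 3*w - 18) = (w + 4)/(w - 6)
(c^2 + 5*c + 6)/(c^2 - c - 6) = (c + 3)/(c - 3)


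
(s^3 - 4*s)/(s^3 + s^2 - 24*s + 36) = s*(s + 2)/(s^2 + 3*s - 18)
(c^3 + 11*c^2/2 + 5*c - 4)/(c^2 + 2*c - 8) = (c^2 + 3*c/2 - 1)/(c - 2)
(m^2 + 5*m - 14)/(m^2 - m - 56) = (m - 2)/(m - 8)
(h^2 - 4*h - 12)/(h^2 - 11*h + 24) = (h^2 - 4*h - 12)/(h^2 - 11*h + 24)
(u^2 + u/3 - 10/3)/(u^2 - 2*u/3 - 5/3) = (u + 2)/(u + 1)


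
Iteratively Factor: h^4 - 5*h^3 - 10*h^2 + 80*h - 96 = (h - 4)*(h^3 - h^2 - 14*h + 24) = (h - 4)*(h - 2)*(h^2 + h - 12) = (h - 4)*(h - 3)*(h - 2)*(h + 4)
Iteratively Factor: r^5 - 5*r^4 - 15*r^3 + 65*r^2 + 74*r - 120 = (r - 5)*(r^4 - 15*r^2 - 10*r + 24) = (r - 5)*(r + 3)*(r^3 - 3*r^2 - 6*r + 8) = (r - 5)*(r - 1)*(r + 3)*(r^2 - 2*r - 8) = (r - 5)*(r - 1)*(r + 2)*(r + 3)*(r - 4)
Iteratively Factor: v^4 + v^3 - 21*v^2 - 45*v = (v)*(v^3 + v^2 - 21*v - 45) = v*(v - 5)*(v^2 + 6*v + 9) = v*(v - 5)*(v + 3)*(v + 3)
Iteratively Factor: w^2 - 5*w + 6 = (w - 3)*(w - 2)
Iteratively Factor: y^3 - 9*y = (y)*(y^2 - 9) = y*(y - 3)*(y + 3)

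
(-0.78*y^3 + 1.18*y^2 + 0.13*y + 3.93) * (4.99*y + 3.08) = -3.8922*y^4 + 3.4858*y^3 + 4.2831*y^2 + 20.0111*y + 12.1044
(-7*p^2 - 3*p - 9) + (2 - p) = -7*p^2 - 4*p - 7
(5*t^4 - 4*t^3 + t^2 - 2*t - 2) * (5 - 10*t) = -50*t^5 + 65*t^4 - 30*t^3 + 25*t^2 + 10*t - 10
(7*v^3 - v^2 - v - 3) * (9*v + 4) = 63*v^4 + 19*v^3 - 13*v^2 - 31*v - 12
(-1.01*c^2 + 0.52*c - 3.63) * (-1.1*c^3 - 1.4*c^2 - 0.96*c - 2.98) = 1.111*c^5 + 0.842*c^4 + 4.2346*c^3 + 7.5926*c^2 + 1.9352*c + 10.8174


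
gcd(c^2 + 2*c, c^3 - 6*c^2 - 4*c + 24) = c + 2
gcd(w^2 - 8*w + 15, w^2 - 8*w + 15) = w^2 - 8*w + 15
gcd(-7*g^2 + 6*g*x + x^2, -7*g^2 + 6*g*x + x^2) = -7*g^2 + 6*g*x + x^2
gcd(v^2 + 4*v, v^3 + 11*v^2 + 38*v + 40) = v + 4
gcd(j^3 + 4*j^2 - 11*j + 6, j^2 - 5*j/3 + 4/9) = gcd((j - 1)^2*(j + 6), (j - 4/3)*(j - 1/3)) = 1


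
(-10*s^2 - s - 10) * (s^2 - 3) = -10*s^4 - s^3 + 20*s^2 + 3*s + 30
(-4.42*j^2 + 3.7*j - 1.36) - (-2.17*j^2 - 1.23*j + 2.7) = -2.25*j^2 + 4.93*j - 4.06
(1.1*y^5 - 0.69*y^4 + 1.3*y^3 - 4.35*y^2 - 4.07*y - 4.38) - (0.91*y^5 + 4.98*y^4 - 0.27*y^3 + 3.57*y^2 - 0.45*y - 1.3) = 0.19*y^5 - 5.67*y^4 + 1.57*y^3 - 7.92*y^2 - 3.62*y - 3.08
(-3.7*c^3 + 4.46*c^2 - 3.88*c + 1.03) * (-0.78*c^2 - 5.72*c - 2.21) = 2.886*c^5 + 17.6852*c^4 - 14.3078*c^3 + 11.5336*c^2 + 2.6832*c - 2.2763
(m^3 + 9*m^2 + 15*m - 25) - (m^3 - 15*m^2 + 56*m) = 24*m^2 - 41*m - 25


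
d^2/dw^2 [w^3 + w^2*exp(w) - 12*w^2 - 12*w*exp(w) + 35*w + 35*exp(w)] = w^2*exp(w) - 8*w*exp(w) + 6*w + 13*exp(w) - 24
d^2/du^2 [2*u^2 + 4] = 4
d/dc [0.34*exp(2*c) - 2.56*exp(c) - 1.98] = (0.68*exp(c) - 2.56)*exp(c)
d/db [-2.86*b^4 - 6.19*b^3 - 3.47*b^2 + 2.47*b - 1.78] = -11.44*b^3 - 18.57*b^2 - 6.94*b + 2.47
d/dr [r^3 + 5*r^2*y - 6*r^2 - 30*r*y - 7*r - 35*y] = 3*r^2 + 10*r*y - 12*r - 30*y - 7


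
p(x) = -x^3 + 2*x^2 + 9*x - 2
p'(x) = -3*x^2 + 4*x + 9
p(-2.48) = 3.23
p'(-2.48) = -19.37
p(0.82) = 6.17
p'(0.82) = 10.26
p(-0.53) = -6.06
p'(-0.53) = 6.04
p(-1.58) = -7.28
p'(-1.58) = -4.81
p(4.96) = -30.18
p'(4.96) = -44.96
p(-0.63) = -6.63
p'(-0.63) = 5.29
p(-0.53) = -6.06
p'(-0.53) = 6.04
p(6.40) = -124.62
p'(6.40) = -88.28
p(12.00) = -1334.00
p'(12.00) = -375.00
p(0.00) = -2.00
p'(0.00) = 9.00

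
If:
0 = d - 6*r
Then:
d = 6*r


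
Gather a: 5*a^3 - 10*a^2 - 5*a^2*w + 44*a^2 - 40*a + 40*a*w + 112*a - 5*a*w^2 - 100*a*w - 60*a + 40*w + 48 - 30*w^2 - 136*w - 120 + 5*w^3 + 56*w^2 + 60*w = 5*a^3 + a^2*(34 - 5*w) + a*(-5*w^2 - 60*w + 12) + 5*w^3 + 26*w^2 - 36*w - 72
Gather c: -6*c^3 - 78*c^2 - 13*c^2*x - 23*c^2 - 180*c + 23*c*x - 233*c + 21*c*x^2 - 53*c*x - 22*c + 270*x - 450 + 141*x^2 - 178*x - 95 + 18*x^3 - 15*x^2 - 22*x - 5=-6*c^3 + c^2*(-13*x - 101) + c*(21*x^2 - 30*x - 435) + 18*x^3 + 126*x^2 + 70*x - 550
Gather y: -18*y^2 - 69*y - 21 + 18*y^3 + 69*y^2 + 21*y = 18*y^3 + 51*y^2 - 48*y - 21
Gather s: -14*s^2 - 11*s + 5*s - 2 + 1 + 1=-14*s^2 - 6*s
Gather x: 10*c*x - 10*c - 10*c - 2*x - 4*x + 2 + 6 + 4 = -20*c + x*(10*c - 6) + 12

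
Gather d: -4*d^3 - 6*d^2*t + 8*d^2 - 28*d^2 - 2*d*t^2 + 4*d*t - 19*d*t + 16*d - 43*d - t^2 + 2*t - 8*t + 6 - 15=-4*d^3 + d^2*(-6*t - 20) + d*(-2*t^2 - 15*t - 27) - t^2 - 6*t - 9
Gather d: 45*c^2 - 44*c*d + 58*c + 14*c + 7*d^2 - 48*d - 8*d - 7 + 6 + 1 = 45*c^2 + 72*c + 7*d^2 + d*(-44*c - 56)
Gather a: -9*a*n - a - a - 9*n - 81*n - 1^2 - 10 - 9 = a*(-9*n - 2) - 90*n - 20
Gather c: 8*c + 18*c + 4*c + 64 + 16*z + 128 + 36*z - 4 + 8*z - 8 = 30*c + 60*z + 180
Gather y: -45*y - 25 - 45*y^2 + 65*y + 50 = -45*y^2 + 20*y + 25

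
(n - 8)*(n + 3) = n^2 - 5*n - 24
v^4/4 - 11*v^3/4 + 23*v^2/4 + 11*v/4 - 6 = (v/4 + 1/4)*(v - 8)*(v - 3)*(v - 1)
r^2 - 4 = (r - 2)*(r + 2)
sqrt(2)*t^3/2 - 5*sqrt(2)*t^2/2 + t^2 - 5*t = t*(t - 5)*(sqrt(2)*t/2 + 1)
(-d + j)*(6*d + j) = -6*d^2 + 5*d*j + j^2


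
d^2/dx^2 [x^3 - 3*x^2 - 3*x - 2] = 6*x - 6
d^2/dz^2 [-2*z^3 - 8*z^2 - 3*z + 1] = -12*z - 16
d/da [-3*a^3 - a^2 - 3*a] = -9*a^2 - 2*a - 3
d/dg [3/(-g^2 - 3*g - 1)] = 3*(2*g + 3)/(g^2 + 3*g + 1)^2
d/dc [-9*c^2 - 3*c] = -18*c - 3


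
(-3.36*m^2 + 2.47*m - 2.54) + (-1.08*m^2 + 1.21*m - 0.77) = -4.44*m^2 + 3.68*m - 3.31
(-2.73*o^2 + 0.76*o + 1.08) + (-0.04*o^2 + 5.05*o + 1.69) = -2.77*o^2 + 5.81*o + 2.77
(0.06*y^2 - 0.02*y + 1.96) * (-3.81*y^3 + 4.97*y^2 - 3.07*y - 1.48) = -0.2286*y^5 + 0.3744*y^4 - 7.7512*y^3 + 9.7138*y^2 - 5.9876*y - 2.9008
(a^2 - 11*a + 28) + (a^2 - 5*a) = 2*a^2 - 16*a + 28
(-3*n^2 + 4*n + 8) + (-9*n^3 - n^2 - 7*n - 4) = -9*n^3 - 4*n^2 - 3*n + 4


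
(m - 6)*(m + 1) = m^2 - 5*m - 6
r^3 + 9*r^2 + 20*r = r*(r + 4)*(r + 5)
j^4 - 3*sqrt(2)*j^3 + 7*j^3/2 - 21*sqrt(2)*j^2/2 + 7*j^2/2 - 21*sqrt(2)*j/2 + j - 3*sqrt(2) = (j + 1/2)*(j + 1)*(j + 2)*(j - 3*sqrt(2))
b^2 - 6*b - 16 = (b - 8)*(b + 2)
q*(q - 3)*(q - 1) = q^3 - 4*q^2 + 3*q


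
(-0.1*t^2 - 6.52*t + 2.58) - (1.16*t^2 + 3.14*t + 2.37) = -1.26*t^2 - 9.66*t + 0.21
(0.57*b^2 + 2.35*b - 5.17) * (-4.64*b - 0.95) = -2.6448*b^3 - 11.4455*b^2 + 21.7563*b + 4.9115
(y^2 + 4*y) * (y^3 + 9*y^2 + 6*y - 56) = y^5 + 13*y^4 + 42*y^3 - 32*y^2 - 224*y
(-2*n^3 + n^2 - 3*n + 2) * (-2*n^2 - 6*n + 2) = 4*n^5 + 10*n^4 - 4*n^3 + 16*n^2 - 18*n + 4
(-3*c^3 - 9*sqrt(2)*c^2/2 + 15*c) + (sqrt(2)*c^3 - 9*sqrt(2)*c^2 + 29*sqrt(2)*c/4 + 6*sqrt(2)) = -3*c^3 + sqrt(2)*c^3 - 27*sqrt(2)*c^2/2 + 29*sqrt(2)*c/4 + 15*c + 6*sqrt(2)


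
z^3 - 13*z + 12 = (z - 3)*(z - 1)*(z + 4)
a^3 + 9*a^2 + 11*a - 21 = (a - 1)*(a + 3)*(a + 7)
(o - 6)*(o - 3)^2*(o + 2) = o^4 - 10*o^3 + 21*o^2 + 36*o - 108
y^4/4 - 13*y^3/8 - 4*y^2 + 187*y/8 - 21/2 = (y/4 + 1)*(y - 7)*(y - 3)*(y - 1/2)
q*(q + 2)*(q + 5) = q^3 + 7*q^2 + 10*q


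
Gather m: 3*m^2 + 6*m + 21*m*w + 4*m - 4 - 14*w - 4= 3*m^2 + m*(21*w + 10) - 14*w - 8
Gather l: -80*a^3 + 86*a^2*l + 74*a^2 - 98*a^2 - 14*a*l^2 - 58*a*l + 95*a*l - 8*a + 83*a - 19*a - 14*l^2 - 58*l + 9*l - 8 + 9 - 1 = -80*a^3 - 24*a^2 + 56*a + l^2*(-14*a - 14) + l*(86*a^2 + 37*a - 49)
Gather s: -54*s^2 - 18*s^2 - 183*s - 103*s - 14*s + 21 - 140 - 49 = -72*s^2 - 300*s - 168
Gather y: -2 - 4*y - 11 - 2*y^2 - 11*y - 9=-2*y^2 - 15*y - 22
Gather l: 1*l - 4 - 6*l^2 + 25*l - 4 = -6*l^2 + 26*l - 8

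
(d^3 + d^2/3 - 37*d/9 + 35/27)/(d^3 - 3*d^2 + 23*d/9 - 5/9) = (d + 7/3)/(d - 1)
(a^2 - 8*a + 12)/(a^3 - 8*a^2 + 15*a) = (a^2 - 8*a + 12)/(a*(a^2 - 8*a + 15))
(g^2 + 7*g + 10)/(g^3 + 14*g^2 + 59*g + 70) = 1/(g + 7)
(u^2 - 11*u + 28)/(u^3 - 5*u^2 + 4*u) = (u - 7)/(u*(u - 1))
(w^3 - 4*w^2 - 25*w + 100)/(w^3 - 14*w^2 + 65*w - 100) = (w + 5)/(w - 5)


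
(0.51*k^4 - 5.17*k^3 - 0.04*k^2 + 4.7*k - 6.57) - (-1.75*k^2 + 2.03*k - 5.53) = 0.51*k^4 - 5.17*k^3 + 1.71*k^2 + 2.67*k - 1.04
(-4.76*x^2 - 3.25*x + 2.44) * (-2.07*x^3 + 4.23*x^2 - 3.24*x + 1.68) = 9.8532*x^5 - 13.4073*x^4 - 3.3759*x^3 + 12.8544*x^2 - 13.3656*x + 4.0992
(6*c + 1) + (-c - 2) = 5*c - 1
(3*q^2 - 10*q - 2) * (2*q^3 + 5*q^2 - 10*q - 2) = 6*q^5 - 5*q^4 - 84*q^3 + 84*q^2 + 40*q + 4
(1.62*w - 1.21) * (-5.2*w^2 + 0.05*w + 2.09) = -8.424*w^3 + 6.373*w^2 + 3.3253*w - 2.5289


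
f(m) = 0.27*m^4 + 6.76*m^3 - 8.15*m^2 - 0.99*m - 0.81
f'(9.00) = 2282.31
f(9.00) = 6029.64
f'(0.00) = -0.99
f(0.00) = -0.81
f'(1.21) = 10.89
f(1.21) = -1.39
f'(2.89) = 147.35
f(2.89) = 110.26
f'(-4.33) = 362.14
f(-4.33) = -603.21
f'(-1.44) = 61.31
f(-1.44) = -35.31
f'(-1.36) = 55.97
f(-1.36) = -30.62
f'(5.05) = 572.98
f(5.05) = 832.55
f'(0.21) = -3.51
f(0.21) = -1.31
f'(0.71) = -1.95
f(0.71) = -3.13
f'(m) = 1.08*m^3 + 20.28*m^2 - 16.3*m - 0.99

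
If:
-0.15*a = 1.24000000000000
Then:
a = -8.27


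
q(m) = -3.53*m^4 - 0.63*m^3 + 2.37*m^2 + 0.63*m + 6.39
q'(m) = -14.12*m^3 - 1.89*m^2 + 4.74*m + 0.63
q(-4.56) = -1413.75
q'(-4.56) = 1278.56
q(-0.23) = 6.37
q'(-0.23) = -0.39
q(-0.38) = 6.45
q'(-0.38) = -0.67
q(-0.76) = 6.38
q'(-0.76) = 2.13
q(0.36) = 6.84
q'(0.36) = 1.43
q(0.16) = 6.55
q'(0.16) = 1.28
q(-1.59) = -8.65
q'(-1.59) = 45.07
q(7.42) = -10815.98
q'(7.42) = -5836.54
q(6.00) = -4615.47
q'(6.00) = -3088.89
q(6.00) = -4615.47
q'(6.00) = -3088.89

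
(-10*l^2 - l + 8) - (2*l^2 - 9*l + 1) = -12*l^2 + 8*l + 7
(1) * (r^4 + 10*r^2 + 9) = r^4 + 10*r^2 + 9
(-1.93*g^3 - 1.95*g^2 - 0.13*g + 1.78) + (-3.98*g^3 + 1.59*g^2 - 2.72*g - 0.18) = -5.91*g^3 - 0.36*g^2 - 2.85*g + 1.6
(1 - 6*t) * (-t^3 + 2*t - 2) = 6*t^4 - t^3 - 12*t^2 + 14*t - 2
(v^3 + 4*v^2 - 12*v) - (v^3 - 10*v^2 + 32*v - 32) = 14*v^2 - 44*v + 32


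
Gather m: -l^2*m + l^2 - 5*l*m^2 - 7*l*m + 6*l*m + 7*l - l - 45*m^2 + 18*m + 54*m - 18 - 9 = l^2 + 6*l + m^2*(-5*l - 45) + m*(-l^2 - l + 72) - 27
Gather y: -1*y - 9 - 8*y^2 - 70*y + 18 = -8*y^2 - 71*y + 9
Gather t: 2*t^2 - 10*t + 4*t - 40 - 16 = 2*t^2 - 6*t - 56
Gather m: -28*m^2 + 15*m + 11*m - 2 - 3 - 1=-28*m^2 + 26*m - 6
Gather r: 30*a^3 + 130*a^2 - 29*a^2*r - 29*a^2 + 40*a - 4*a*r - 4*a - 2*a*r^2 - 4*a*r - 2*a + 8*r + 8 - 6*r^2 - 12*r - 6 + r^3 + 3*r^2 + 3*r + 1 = 30*a^3 + 101*a^2 + 34*a + r^3 + r^2*(-2*a - 3) + r*(-29*a^2 - 8*a - 1) + 3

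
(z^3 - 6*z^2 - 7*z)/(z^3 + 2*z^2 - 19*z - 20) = z*(z - 7)/(z^2 + z - 20)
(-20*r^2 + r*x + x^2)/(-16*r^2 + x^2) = (5*r + x)/(4*r + x)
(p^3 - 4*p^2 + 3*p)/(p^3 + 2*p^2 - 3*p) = (p - 3)/(p + 3)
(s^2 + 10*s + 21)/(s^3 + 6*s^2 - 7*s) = (s + 3)/(s*(s - 1))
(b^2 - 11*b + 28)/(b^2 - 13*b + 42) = (b - 4)/(b - 6)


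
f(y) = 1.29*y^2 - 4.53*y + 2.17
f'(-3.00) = -12.27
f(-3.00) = 27.37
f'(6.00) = 10.95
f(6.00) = 21.43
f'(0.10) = -4.27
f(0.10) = 1.73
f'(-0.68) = -6.28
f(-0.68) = 5.85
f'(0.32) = -3.70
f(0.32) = 0.85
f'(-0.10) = -4.79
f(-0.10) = 2.64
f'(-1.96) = -9.59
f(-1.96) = 16.00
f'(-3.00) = -12.27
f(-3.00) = 27.37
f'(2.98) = 3.16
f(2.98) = 0.13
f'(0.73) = -2.65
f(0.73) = -0.45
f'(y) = 2.58*y - 4.53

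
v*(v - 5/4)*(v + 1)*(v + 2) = v^4 + 7*v^3/4 - 7*v^2/4 - 5*v/2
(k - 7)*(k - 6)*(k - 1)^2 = k^4 - 15*k^3 + 69*k^2 - 97*k + 42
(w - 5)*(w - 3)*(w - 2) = w^3 - 10*w^2 + 31*w - 30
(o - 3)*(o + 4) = o^2 + o - 12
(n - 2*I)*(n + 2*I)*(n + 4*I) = n^3 + 4*I*n^2 + 4*n + 16*I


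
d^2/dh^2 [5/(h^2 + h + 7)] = 10*(-h^2 - h + (2*h + 1)^2 - 7)/(h^2 + h + 7)^3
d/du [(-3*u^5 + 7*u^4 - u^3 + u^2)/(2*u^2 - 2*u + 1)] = u*(-18*u^5 + 52*u^4 - 59*u^3 + 32*u^2 - 5*u + 2)/(4*u^4 - 8*u^3 + 8*u^2 - 4*u + 1)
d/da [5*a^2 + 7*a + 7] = 10*a + 7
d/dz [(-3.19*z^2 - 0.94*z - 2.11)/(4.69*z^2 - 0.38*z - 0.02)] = (5.6208*z^2 + 19.9194*z - 0.783)/(21.9961*z^4 - 3.5644*z^3 - 0.0432*z^2 + 0.0152*z + 0.0004)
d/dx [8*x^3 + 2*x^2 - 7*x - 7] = 24*x^2 + 4*x - 7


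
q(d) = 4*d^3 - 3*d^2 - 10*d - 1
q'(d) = 12*d^2 - 6*d - 10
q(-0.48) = 2.67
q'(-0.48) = -4.36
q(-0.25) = 1.25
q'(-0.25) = -7.75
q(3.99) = 165.42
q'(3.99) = 157.10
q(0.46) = -5.85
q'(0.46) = -10.22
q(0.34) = -4.59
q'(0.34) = -10.65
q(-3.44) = -164.93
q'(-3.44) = 152.64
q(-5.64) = -757.65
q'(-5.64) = 405.56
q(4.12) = 186.61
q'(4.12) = 168.97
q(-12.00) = -7225.00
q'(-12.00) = 1790.00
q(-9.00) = -3070.00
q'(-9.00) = 1016.00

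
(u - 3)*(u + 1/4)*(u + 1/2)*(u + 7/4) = u^4 - u^3/2 - 97*u^2/16 - 131*u/32 - 21/32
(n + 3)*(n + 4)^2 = n^3 + 11*n^2 + 40*n + 48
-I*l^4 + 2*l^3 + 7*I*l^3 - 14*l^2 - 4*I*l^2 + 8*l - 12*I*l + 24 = (l - 6)*(l - 2)*(l + 2*I)*(-I*l - I)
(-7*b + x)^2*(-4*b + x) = -196*b^3 + 105*b^2*x - 18*b*x^2 + x^3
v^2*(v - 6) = v^3 - 6*v^2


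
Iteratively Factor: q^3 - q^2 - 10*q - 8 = (q - 4)*(q^2 + 3*q + 2) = (q - 4)*(q + 1)*(q + 2)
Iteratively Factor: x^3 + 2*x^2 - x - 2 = (x + 1)*(x^2 + x - 2) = (x - 1)*(x + 1)*(x + 2)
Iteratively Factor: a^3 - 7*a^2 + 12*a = (a - 3)*(a^2 - 4*a) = a*(a - 3)*(a - 4)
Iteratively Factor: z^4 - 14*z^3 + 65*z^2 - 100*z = (z)*(z^3 - 14*z^2 + 65*z - 100) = z*(z - 4)*(z^2 - 10*z + 25) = z*(z - 5)*(z - 4)*(z - 5)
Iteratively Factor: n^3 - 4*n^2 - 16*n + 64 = (n - 4)*(n^2 - 16) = (n - 4)*(n + 4)*(n - 4)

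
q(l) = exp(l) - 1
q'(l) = exp(l)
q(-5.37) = -1.00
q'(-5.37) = 0.00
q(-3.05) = -0.95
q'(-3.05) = 0.05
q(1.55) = 3.71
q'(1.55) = 4.71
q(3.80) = 43.70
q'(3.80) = 44.70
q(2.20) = 8.03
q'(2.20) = 9.03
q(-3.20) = -0.96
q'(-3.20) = 0.04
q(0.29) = 0.34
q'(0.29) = 1.34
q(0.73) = 1.08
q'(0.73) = 2.08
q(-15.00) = -1.00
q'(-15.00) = 0.00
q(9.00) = 8102.08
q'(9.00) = 8103.08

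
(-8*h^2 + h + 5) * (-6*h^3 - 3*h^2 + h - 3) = 48*h^5 + 18*h^4 - 41*h^3 + 10*h^2 + 2*h - 15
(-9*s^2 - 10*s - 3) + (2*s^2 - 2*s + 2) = -7*s^2 - 12*s - 1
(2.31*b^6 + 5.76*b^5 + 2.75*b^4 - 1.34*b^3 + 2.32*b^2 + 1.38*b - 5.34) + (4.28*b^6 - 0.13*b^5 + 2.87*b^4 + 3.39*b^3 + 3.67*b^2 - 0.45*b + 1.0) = 6.59*b^6 + 5.63*b^5 + 5.62*b^4 + 2.05*b^3 + 5.99*b^2 + 0.93*b - 4.34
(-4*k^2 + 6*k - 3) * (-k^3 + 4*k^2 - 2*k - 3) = 4*k^5 - 22*k^4 + 35*k^3 - 12*k^2 - 12*k + 9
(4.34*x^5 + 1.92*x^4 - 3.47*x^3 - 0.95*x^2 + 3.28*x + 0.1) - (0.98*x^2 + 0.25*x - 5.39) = 4.34*x^5 + 1.92*x^4 - 3.47*x^3 - 1.93*x^2 + 3.03*x + 5.49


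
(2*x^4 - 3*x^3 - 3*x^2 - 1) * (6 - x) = -2*x^5 + 15*x^4 - 15*x^3 - 18*x^2 + x - 6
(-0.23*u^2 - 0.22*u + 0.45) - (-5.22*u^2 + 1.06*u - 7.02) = 4.99*u^2 - 1.28*u + 7.47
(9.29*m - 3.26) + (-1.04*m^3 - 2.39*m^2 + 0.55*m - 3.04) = -1.04*m^3 - 2.39*m^2 + 9.84*m - 6.3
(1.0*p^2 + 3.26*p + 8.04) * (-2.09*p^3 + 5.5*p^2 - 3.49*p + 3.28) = -2.09*p^5 - 1.3134*p^4 - 2.3636*p^3 + 36.1226*p^2 - 17.3668*p + 26.3712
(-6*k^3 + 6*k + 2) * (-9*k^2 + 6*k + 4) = 54*k^5 - 36*k^4 - 78*k^3 + 18*k^2 + 36*k + 8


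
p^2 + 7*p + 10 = (p + 2)*(p + 5)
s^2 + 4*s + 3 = (s + 1)*(s + 3)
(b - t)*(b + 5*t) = b^2 + 4*b*t - 5*t^2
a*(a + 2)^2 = a^3 + 4*a^2 + 4*a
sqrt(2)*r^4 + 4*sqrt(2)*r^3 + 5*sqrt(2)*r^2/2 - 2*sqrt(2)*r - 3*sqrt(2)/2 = (r + 1)*(r + 3)*(r - sqrt(2)/2)*(sqrt(2)*r + 1)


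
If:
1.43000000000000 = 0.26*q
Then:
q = 5.50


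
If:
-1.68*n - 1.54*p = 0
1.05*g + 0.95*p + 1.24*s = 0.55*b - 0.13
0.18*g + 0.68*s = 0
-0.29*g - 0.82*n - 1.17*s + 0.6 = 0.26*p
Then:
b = -4.69604519774011*s - 1.87149460708783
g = -3.77777777777778*s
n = 1.11864406779661 - 0.13879472693032*s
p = 0.151412429378531*s - 1.22033898305085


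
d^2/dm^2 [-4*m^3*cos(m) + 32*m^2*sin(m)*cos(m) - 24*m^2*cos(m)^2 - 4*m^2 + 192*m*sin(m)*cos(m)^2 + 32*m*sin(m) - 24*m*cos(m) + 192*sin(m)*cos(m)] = 4*m^3*cos(m) + 24*m^2*sin(m) - 64*m^2*sin(2*m) + 48*m^2*cos(2*m) - 80*m*sin(m) + 96*m*sin(2*m) - 432*m*sin(3*m) + 128*m*cos(2*m) + 48*sin(m) - 352*sin(2*m) + 160*cos(m) - 24*cos(2*m) + 288*cos(3*m) - 32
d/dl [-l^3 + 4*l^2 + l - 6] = -3*l^2 + 8*l + 1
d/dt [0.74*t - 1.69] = 0.740000000000000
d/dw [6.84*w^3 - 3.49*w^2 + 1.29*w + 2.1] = 20.52*w^2 - 6.98*w + 1.29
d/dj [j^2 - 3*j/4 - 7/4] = 2*j - 3/4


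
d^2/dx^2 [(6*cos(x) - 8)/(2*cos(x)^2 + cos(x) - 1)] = 2*(-108*sin(x)^4*cos(x) + 70*sin(x)^4 - 77*sin(x)^2 + 4*cos(x) - 21*cos(3*x) + 6*cos(5*x) - 11)/(-2*sin(x)^2 + cos(x) + 1)^3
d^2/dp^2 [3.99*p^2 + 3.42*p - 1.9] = 7.98000000000000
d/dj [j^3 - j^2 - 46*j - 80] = 3*j^2 - 2*j - 46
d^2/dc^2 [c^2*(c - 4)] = 6*c - 8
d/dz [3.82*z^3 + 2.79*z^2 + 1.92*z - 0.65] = 11.46*z^2 + 5.58*z + 1.92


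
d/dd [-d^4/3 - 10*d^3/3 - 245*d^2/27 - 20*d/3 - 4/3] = -4*d^3/3 - 10*d^2 - 490*d/27 - 20/3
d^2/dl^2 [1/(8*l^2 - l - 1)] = 2*(64*l^2 - 8*l - (16*l - 1)^2 - 8)/(-8*l^2 + l + 1)^3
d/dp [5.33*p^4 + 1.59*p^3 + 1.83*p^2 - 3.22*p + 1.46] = 21.32*p^3 + 4.77*p^2 + 3.66*p - 3.22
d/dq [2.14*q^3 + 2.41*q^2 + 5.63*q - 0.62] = 6.42*q^2 + 4.82*q + 5.63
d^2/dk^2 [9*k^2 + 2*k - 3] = 18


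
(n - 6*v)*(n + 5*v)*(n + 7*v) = n^3 + 6*n^2*v - 37*n*v^2 - 210*v^3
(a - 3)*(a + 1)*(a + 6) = a^3 + 4*a^2 - 15*a - 18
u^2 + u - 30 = (u - 5)*(u + 6)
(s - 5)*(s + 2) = s^2 - 3*s - 10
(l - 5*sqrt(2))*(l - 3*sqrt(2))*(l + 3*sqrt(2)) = l^3 - 5*sqrt(2)*l^2 - 18*l + 90*sqrt(2)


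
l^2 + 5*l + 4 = (l + 1)*(l + 4)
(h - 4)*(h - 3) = h^2 - 7*h + 12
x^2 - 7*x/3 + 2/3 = (x - 2)*(x - 1/3)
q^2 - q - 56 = (q - 8)*(q + 7)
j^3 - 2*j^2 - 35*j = j*(j - 7)*(j + 5)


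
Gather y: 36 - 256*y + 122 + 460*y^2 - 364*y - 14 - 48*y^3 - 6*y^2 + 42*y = -48*y^3 + 454*y^2 - 578*y + 144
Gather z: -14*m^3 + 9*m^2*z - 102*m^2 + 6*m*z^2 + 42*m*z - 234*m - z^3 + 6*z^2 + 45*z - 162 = -14*m^3 - 102*m^2 - 234*m - z^3 + z^2*(6*m + 6) + z*(9*m^2 + 42*m + 45) - 162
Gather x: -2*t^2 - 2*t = -2*t^2 - 2*t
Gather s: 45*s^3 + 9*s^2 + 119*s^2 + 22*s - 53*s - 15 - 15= 45*s^3 + 128*s^2 - 31*s - 30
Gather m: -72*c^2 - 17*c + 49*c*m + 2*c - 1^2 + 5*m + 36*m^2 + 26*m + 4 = -72*c^2 - 15*c + 36*m^2 + m*(49*c + 31) + 3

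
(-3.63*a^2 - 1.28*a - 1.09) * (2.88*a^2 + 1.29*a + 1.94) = -10.4544*a^4 - 8.3691*a^3 - 11.8326*a^2 - 3.8893*a - 2.1146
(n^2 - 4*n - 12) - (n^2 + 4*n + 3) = -8*n - 15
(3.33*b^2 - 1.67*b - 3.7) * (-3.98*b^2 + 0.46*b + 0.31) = -13.2534*b^4 + 8.1784*b^3 + 14.9901*b^2 - 2.2197*b - 1.147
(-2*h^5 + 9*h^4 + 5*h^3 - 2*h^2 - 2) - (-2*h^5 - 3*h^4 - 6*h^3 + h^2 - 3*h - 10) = 12*h^4 + 11*h^3 - 3*h^2 + 3*h + 8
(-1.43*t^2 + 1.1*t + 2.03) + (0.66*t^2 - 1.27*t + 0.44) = -0.77*t^2 - 0.17*t + 2.47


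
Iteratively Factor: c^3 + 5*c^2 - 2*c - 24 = (c - 2)*(c^2 + 7*c + 12) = (c - 2)*(c + 4)*(c + 3)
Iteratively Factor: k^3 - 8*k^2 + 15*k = (k)*(k^2 - 8*k + 15) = k*(k - 5)*(k - 3)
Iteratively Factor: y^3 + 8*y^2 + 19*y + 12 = (y + 4)*(y^2 + 4*y + 3) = (y + 1)*(y + 4)*(y + 3)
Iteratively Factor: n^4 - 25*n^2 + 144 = (n + 3)*(n^3 - 3*n^2 - 16*n + 48) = (n + 3)*(n + 4)*(n^2 - 7*n + 12) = (n - 4)*(n + 3)*(n + 4)*(n - 3)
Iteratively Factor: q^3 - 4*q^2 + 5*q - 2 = (q - 2)*(q^2 - 2*q + 1) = (q - 2)*(q - 1)*(q - 1)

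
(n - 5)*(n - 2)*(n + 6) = n^3 - n^2 - 32*n + 60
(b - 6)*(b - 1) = b^2 - 7*b + 6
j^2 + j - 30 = (j - 5)*(j + 6)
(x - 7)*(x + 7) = x^2 - 49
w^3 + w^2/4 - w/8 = w*(w - 1/4)*(w + 1/2)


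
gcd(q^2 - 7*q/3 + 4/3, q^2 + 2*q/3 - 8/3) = q - 4/3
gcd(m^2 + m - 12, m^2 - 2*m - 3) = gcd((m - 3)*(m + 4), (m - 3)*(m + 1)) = m - 3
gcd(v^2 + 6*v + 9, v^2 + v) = 1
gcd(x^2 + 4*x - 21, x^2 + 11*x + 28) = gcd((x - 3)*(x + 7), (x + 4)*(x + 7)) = x + 7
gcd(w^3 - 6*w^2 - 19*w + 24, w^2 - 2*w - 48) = w - 8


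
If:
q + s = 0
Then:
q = -s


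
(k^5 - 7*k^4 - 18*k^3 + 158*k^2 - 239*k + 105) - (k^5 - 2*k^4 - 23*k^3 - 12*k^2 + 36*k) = -5*k^4 + 5*k^3 + 170*k^2 - 275*k + 105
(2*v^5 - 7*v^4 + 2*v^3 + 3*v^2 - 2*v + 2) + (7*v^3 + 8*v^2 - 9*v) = 2*v^5 - 7*v^4 + 9*v^3 + 11*v^2 - 11*v + 2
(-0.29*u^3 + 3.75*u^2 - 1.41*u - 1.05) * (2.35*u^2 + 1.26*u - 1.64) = -0.6815*u^5 + 8.4471*u^4 + 1.8871*u^3 - 10.3941*u^2 + 0.9894*u + 1.722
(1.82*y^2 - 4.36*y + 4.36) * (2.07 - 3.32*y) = -6.0424*y^3 + 18.2426*y^2 - 23.5004*y + 9.0252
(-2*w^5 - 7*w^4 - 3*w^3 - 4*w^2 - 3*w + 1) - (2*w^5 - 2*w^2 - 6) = -4*w^5 - 7*w^4 - 3*w^3 - 2*w^2 - 3*w + 7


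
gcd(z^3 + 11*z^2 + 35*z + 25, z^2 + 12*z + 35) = z + 5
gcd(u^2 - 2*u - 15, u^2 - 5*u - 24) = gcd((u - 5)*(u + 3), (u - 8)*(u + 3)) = u + 3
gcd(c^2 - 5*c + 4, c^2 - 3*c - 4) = c - 4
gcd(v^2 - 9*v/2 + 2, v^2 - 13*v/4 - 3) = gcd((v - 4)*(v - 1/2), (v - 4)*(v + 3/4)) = v - 4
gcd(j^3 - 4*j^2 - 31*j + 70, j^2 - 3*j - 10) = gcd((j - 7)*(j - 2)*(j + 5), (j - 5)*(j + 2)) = 1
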